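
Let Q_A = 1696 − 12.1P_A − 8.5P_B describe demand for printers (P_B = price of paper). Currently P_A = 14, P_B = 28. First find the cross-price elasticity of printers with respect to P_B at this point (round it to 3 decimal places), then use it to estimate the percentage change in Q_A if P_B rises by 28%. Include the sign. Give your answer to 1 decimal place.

At P_A = 14, P_B = 28: Q_A = 1288.6.
∂Q_A/∂P_B = -8.5.
ε = (∂Q_A/∂P_B)(P_B/Q_A) = -8.5000 × 28/1288.6 ≈ -0.185.
%ΔQ_A ≈ ε × %ΔP_B = -0.185 × (28%) = -5.2%.

-5.2%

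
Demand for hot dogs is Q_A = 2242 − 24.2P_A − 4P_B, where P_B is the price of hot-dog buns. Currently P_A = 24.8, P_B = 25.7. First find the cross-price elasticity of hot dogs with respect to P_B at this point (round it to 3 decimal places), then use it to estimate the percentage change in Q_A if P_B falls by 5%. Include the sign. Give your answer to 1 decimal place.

0.3%

At P_A = 24.8, P_B = 25.7: Q_A = 1539.04.
∂Q_A/∂P_B = -4.
ε = (∂Q_A/∂P_B)(P_B/Q_A) = -4.0000 × 25.7/1539.04 ≈ -0.067.
%ΔQ_A ≈ ε × %ΔP_B = -0.067 × (-5%) = 0.3%.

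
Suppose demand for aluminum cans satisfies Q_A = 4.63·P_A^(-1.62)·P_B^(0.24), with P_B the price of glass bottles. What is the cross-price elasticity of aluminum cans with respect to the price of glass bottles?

0.24

In a log-linear (constant-elasticity) demand function, the coefficient on the exponent of P_B is the cross-price elasticity.
ε = 0.24. Positive, so aluminum cans and glass bottles are substitutes.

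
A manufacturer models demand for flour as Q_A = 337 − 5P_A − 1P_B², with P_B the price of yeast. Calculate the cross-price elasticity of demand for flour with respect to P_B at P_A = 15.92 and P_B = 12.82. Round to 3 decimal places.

-3.533

At P_A = 15.92 and P_B = 12.82: Q_A = 93.048.
∂Q_A/∂P_B = -2P_B = -2(12.82) = -25.6400.
ε = (∂Q_A/∂P_B)(P_B/Q_A) = -25.6400 × (12.82/93.048) ≈ -3.533.
ε < 0: complements.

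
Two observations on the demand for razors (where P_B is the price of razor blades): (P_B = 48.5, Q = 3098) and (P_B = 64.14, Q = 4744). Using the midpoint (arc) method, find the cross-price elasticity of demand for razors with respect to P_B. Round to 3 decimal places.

ΔQ_A = 4744 − 3098 = 1646; ΔP_B = 64.14 − 48.5 = 15.64.
Midpoints: Q̄_A = 3921.0, P̄_B = 56.32.
ε = (ΔQ_A/Q̄_A)/(ΔP_B/P̄_B) = (1646/3921.0)/(15.64/56.32) ≈ 1.512.

1.512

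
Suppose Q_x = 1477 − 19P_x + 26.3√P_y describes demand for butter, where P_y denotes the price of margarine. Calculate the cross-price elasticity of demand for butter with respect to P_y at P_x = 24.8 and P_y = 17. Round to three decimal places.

At P_x = 24.8 and P_y = 17: Q_x = 1114.238.
∂Q_x/∂P_y = 26.3/(2√P_y) = 26.3/(2√17) = 3.1893.
ε = (∂Q_x/∂P_y)(P_y/Q_x) = 3.1893 × (17/1114.238) ≈ 0.049.
ε > 0: substitutes.

0.049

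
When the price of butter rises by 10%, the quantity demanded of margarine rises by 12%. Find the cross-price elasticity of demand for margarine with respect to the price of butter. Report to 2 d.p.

1.20

ε = (%ΔQ of margarine) / (%ΔP of butter) = (12%) / (10%) ≈ 1.20.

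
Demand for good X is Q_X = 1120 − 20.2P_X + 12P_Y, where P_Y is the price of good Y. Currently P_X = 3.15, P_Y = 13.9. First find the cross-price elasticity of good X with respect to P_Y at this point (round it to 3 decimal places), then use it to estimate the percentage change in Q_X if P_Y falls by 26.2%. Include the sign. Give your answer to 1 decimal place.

-3.6%

At P_X = 3.15, P_Y = 13.9: Q_X = 1223.17.
∂Q_X/∂P_Y = 12.
ε = (∂Q_X/∂P_Y)(P_Y/Q_X) = 12.0000 × 13.9/1223.17 ≈ 0.136.
%ΔQ_X ≈ ε × %ΔP_Y = 0.136 × (-26.2%) = -3.6%.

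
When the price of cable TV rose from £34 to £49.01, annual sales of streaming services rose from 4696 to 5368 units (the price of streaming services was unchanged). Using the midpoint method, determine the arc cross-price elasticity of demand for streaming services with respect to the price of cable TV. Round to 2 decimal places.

0.37

ΔQ_A = 5368 − 4696 = 672; ΔP_B = 49.01 − 34 = 15.01.
Midpoints: Q̄_A = 5032.0, P̄_B = 41.50.
ε = (ΔQ_A/Q̄_A)/(ΔP_B/P̄_B) = (672/5032.0)/(15.01/41.50) ≈ 0.37.
ε > 0: streaming services and cable TV are substitutes.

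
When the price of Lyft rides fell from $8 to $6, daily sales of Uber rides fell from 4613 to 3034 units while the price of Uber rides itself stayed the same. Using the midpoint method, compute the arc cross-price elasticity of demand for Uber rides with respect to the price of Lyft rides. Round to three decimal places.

ΔQ_A = 3034 − 4613 = -1579; ΔP_B = 6 − 8 = -2.
Midpoints: Q̄_A = 3823.5, P̄_B = 7.00.
ε = (ΔQ_A/Q̄_A)/(ΔP_B/P̄_B) = (-1579/3823.5)/(-2/7.00) ≈ 1.445.

1.445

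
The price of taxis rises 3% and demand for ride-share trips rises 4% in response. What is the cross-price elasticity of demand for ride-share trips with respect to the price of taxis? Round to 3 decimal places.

1.333

ε = (%ΔQ of ride-share trips) / (%ΔP of taxis) = (4%) / (3%) ≈ 1.333.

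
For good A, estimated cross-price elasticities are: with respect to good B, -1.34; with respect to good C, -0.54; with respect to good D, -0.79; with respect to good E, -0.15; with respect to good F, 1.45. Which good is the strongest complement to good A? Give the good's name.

good B

Complements have ε < 0. The most negative value is -1.34 (good B).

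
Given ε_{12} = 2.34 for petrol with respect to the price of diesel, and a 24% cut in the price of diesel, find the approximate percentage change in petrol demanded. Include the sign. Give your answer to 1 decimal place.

%ΔQ ≈ ε × %ΔP of diesel = 2.34 × (-24%) = -56.2%.

-56.2%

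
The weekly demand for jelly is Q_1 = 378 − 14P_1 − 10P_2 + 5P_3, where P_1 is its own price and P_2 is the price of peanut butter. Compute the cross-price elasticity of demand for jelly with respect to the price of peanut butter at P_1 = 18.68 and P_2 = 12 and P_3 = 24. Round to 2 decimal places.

-1.03

At P_1 = 18.68 and P_2 = 12 and P_3 = 24: Q_1 = 116.48.
∂Q_1/∂P_2 = -10.
ε = (∂Q_1/∂P_2)(P_2/Q_1) = -10 × (12/116.48) ≈ -1.03.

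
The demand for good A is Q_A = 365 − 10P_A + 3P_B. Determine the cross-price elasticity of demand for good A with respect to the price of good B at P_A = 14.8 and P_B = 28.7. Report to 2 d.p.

At P_A = 14.8 and P_B = 28.7: Q_A = 303.1.
∂Q_A/∂P_B = 3.
ε = (∂Q_A/∂P_B)(P_B/Q_A) = 3 × (28.7/303.1) ≈ 0.28.

0.28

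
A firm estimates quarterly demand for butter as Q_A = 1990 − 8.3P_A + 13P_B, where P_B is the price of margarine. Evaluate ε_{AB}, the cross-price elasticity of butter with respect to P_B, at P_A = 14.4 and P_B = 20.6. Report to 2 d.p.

At P_A = 14.4 and P_B = 20.6: Q_A = 2138.28.
∂Q_A/∂P_B = 13.
ε = (∂Q_A/∂P_B)(P_B/Q_A) = 13 × (20.6/2138.28) ≈ 0.13.
Since ε > 0, butter and margarine are substitutes.

0.13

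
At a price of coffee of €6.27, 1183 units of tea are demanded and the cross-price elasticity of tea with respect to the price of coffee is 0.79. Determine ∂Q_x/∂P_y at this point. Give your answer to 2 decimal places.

149.05

ε = (∂Q_x/∂P_y)·(P_y/Q_x) ⇒ ∂Q_x/∂P_y = ε·Q_x/P_y = 0.79 × 1183/6.27 ≈ 149.05.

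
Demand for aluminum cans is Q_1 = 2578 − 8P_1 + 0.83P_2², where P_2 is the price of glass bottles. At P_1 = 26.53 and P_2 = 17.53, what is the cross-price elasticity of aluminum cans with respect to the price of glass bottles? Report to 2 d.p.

0.19

At P_1 = 26.53 and P_2 = 17.53: Q_1 = 2620.820.
∂Q_1/∂P_2 = 1.66P_2 = 1.66(17.53) = 29.0998.
ε = (∂Q_1/∂P_2)(P_2/Q_1) = 29.0998 × (17.53/2620.820) ≈ 0.19.
ε > 0: substitutes.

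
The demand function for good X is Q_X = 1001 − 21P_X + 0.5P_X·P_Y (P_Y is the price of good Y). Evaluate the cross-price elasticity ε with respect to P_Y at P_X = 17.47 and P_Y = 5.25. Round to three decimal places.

0.067

At P_X = 17.47 and P_Y = 5.25: Q_X = 679.989.
∂Q_X/∂P_Y = 0.5P_X = 0.5(17.47) = 8.7350.
ε = (∂Q_X/∂P_Y)(P_Y/Q_X) = 8.7350 × (5.25/679.989) ≈ 0.067.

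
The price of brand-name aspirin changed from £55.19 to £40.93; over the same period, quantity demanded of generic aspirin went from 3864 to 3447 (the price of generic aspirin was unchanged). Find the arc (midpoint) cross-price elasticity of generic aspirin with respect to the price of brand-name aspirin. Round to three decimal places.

ΔQ_A = 3447 − 3864 = -417; ΔP_B = 40.93 − 55.19 = -14.26.
Midpoints: Q̄_A = 3655.5, P̄_B = 48.06.
ε = (ΔQ_A/Q̄_A)/(ΔP_B/P̄_B) = (-417/3655.5)/(-14.26/48.06) ≈ 0.384.

0.384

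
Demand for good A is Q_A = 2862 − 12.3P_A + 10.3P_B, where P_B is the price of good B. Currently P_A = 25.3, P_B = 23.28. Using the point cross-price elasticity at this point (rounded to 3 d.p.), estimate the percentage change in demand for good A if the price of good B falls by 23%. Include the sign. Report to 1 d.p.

-2.0%

At P_A = 25.3, P_B = 23.28: Q_A = 2790.594.
∂Q_A/∂P_B = 10.3.
ε = (∂Q_A/∂P_B)(P_B/Q_A) = 10.3000 × 23.28/2790.594 ≈ 0.086.
%ΔQ_A ≈ ε × %ΔP_B = 0.086 × (-23%) = -2.0%.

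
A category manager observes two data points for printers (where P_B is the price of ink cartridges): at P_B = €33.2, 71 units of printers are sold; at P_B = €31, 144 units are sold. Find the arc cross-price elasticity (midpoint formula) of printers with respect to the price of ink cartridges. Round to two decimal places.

-9.91

ΔQ_A = 144 − 71 = 73; ΔP_B = 31 − 33.2 = -2.2.
Midpoints: Q̄_A = 107.5, P̄_B = 32.10.
ε = (ΔQ_A/Q̄_A)/(ΔP_B/P̄_B) = (73/107.5)/(-2.2/32.10) ≈ -9.91.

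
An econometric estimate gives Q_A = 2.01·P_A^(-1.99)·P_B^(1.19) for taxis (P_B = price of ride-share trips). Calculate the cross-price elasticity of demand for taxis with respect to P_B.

1.19

In a log-linear (constant-elasticity) demand function, the coefficient on the exponent of P_B is the cross-price elasticity.
ε = 1.19. Positive, so taxis and ride-share trips are substitutes.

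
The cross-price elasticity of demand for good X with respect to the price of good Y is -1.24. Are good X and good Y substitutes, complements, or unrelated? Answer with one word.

complements

ε = -1.24 < 0, so a higher price of good Y lowers demand for good X: complements.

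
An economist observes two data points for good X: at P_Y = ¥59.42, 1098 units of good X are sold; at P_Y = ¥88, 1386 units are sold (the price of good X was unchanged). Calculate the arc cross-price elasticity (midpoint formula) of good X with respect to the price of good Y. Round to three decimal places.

ΔQ_X = 1386 − 1098 = 288; ΔP_Y = 88 − 59.42 = 28.58.
Midpoints: Q̄_X = 1242.0, P̄_Y = 73.71.
ε = (ΔQ_X/Q̄_X)/(ΔP_Y/P̄_Y) = (288/1242.0)/(28.58/73.71) ≈ 0.598.

0.598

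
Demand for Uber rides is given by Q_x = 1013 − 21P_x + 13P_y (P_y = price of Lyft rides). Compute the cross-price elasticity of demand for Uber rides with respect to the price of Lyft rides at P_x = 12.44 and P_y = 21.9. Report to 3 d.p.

0.275

At P_x = 12.44 and P_y = 21.9: Q_x = 1036.46.
∂Q_x/∂P_y = 13.
ε = (∂Q_x/∂P_y)(P_y/Q_x) = 13 × (21.9/1036.46) ≈ 0.275.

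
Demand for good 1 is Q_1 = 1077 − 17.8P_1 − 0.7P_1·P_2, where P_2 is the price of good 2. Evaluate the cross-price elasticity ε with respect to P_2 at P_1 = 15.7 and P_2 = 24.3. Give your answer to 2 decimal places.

At P_1 = 15.7 and P_2 = 24.3: Q_1 = 530.483.
∂Q_1/∂P_2 = -0.7P_1 = -0.7(15.7) = -10.9900.
ε = (∂Q_1/∂P_2)(P_2/Q_1) = -10.9900 × (24.3/530.483) ≈ -0.50.

-0.50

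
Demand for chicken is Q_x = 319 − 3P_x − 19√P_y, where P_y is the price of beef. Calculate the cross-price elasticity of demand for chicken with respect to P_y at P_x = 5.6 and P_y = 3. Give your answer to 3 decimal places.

-0.061

At P_x = 5.6 and P_y = 3: Q_x = 269.291.
∂Q_x/∂P_y = -19/(2√P_y) = -19/(2√3) = -5.4848.
ε = (∂Q_x/∂P_y)(P_y/Q_x) = -5.4848 × (3/269.291) ≈ -0.061.
ε < 0: complements.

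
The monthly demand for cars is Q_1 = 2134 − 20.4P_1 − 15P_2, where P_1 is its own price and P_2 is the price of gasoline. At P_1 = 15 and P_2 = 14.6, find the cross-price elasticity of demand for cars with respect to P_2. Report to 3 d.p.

At P_1 = 15 and P_2 = 14.6: Q_1 = 1609.
∂Q_1/∂P_2 = -15.
ε = (∂Q_1/∂P_2)(P_2/Q_1) = -15 × (14.6/1609) ≈ -0.136.
Since ε < 0, cars and gasoline are complements.

-0.136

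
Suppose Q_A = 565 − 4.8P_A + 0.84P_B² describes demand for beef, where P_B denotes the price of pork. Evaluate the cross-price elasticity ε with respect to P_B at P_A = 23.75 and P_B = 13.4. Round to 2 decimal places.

0.50

At P_A = 23.75 and P_B = 13.4: Q_A = 601.830.
∂Q_A/∂P_B = 1.68P_B = 1.68(13.4) = 22.5120.
ε = (∂Q_A/∂P_B)(P_B/Q_A) = 22.5120 × (13.4/601.830) ≈ 0.50.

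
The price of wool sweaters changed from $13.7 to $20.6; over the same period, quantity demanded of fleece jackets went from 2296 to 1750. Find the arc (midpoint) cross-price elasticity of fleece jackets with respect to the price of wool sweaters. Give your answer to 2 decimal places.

-0.67

ΔQ_A = 1750 − 2296 = -546; ΔP_B = 20.6 − 13.7 = 6.9.
Midpoints: Q̄_A = 2023.0, P̄_B = 17.15.
ε = (ΔQ_A/Q̄_A)/(ΔP_B/P̄_B) = (-546/2023.0)/(6.9/17.15) ≈ -0.67.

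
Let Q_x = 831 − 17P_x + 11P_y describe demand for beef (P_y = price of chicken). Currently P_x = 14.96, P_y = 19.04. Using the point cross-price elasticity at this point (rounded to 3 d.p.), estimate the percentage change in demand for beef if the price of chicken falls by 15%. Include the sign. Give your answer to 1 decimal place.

At P_x = 14.96, P_y = 19.04: Q_x = 786.12.
∂Q_x/∂P_y = 11.
ε = (∂Q_x/∂P_y)(P_y/Q_x) = 11.0000 × 19.04/786.12 ≈ 0.266.
%ΔQ_x ≈ ε × %ΔP_y = 0.266 × (-15%) = -4.0%.

-4.0%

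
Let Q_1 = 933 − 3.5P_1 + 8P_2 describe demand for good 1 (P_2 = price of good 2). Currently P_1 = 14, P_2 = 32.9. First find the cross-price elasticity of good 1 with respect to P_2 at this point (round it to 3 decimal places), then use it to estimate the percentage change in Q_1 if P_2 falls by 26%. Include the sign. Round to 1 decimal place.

-6.0%

At P_1 = 14, P_2 = 32.9: Q_1 = 1147.2.
∂Q_1/∂P_2 = 8.
ε = (∂Q_1/∂P_2)(P_2/Q_1) = 8.0000 × 32.9/1147.2 ≈ 0.229.
%ΔQ_1 ≈ ε × %ΔP_2 = 0.229 × (-26%) = -6.0%.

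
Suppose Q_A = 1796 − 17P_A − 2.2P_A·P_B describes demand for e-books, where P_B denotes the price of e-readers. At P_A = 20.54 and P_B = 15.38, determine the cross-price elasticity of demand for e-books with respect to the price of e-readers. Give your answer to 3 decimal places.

At P_A = 20.54 and P_B = 15.38: Q_A = 751.829.
∂Q_A/∂P_B = -2.2P_A = -2.2(20.54) = -45.1880.
ε = (∂Q_A/∂P_B)(P_B/Q_A) = -45.1880 × (15.38/751.829) ≈ -0.924.

-0.924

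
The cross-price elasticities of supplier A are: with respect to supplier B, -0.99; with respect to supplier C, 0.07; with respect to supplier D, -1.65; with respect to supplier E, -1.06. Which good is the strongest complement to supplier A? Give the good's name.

supplier D

Complements have ε < 0. The most negative value is -1.65 (supplier D).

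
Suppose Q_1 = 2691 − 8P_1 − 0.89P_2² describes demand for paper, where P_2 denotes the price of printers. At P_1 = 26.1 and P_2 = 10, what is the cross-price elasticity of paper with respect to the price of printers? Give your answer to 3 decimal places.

-0.074

At P_1 = 26.1 and P_2 = 10: Q_1 = 2393.2.
∂Q_1/∂P_2 = -1.78P_2 = -1.78(10) = -17.8000.
ε = (∂Q_1/∂P_2)(P_2/Q_1) = -17.8000 × (10/2393.2) ≈ -0.074.
ε < 0: complements.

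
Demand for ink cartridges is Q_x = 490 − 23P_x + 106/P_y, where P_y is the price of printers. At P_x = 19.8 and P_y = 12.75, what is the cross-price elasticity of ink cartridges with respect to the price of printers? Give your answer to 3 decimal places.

-0.194

At P_x = 19.8 and P_y = 12.75: Q_x = 42.914.
∂Q_x/∂P_y = −106/P_y² = -0.6521.
ε = (∂Q_x/∂P_y)(P_y/Q_x) = -0.6521 × (12.75/42.914) ≈ -0.194.
ε < 0: complements.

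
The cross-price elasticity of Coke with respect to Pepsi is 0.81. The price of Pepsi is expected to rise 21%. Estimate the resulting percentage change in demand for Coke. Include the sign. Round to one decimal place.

%ΔQ ≈ ε × %ΔP of Pepsi = 0.81 × (21%) = 17.0%.

17.0%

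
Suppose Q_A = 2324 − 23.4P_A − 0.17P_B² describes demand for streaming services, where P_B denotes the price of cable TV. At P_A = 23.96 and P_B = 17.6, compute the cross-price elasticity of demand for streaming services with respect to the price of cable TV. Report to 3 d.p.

At P_A = 23.96 and P_B = 17.6: Q_A = 1710.677.
∂Q_A/∂P_B = -0.34P_B = -0.34(17.6) = -5.9840.
ε = (∂Q_A/∂P_B)(P_B/Q_A) = -5.9840 × (17.6/1710.677) ≈ -0.062.

-0.062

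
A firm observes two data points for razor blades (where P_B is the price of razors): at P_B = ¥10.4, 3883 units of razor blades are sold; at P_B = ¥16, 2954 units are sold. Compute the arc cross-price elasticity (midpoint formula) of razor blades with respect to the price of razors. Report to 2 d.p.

ΔQ_A = 2954 − 3883 = -929; ΔP_B = 16 − 10.4 = 5.6.
Midpoints: Q̄_A = 3418.5, P̄_B = 13.20.
ε = (ΔQ_A/Q̄_A)/(ΔP_B/P̄_B) = (-929/3418.5)/(5.6/13.20) ≈ -0.64.
ε < 0: razor blades and razors are complements.

-0.64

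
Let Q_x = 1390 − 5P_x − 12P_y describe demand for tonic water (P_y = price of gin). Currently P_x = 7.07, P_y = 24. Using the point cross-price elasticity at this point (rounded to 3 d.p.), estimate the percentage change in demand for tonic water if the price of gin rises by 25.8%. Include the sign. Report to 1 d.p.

-7.0%

At P_x = 7.07, P_y = 24: Q_x = 1066.65.
∂Q_x/∂P_y = -12.
ε = (∂Q_x/∂P_y)(P_y/Q_x) = -12.0000 × 24/1066.65 ≈ -0.270.
%ΔQ_x ≈ ε × %ΔP_y = -0.270 × (25.8%) = -7.0%.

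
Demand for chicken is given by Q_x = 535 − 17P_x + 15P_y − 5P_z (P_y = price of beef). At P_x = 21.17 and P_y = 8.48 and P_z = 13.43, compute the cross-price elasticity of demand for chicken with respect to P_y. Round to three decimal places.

0.541

At P_x = 21.17 and P_y = 8.48 and P_z = 13.43: Q_x = 235.16.
∂Q_x/∂P_y = 15.
ε = (∂Q_x/∂P_y)(P_y/Q_x) = 15 × (8.48/235.16) ≈ 0.541.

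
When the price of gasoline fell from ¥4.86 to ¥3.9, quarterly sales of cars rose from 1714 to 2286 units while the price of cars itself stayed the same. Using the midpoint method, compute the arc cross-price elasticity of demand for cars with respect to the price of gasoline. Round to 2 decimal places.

-1.30

ΔQ_A = 2286 − 1714 = 572; ΔP_B = 3.9 − 4.86 = -0.96.
Midpoints: Q̄_A = 2000.0, P̄_B = 4.38.
ε = (ΔQ_A/Q̄_A)/(ΔP_B/P̄_B) = (572/2000.0)/(-0.96/4.38) ≈ -1.30.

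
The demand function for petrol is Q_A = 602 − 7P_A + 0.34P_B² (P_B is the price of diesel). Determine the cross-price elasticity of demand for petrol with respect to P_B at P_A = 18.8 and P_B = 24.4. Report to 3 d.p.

At P_A = 18.8 and P_B = 24.4: Q_A = 672.822.
∂Q_A/∂P_B = 0.68P_B = 0.68(24.4) = 16.5920.
ε = (∂Q_A/∂P_B)(P_B/Q_A) = 16.5920 × (24.4/672.822) ≈ 0.602.

0.602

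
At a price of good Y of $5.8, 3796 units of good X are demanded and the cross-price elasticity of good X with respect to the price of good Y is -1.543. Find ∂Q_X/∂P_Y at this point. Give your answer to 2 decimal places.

ε = (∂Q_X/∂P_Y)·(P_Y/Q_X) ⇒ ∂Q_X/∂P_Y = ε·Q_X/P_Y = -1.543 × 3796/5.8 ≈ -1009.87.

-1009.87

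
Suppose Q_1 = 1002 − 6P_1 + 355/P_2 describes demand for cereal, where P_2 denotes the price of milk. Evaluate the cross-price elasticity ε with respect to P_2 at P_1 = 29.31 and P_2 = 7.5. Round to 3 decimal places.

At P_1 = 29.31 and P_2 = 7.5: Q_1 = 873.473.
∂Q_1/∂P_2 = −355/P_2² = -6.3111.
ε = (∂Q_1/∂P_2)(P_2/Q_1) = -6.3111 × (7.5/873.473) ≈ -0.054.

-0.054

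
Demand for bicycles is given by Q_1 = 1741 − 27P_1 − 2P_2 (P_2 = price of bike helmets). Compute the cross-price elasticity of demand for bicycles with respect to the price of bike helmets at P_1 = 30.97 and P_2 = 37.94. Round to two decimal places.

At P_1 = 30.97 and P_2 = 37.94: Q_1 = 828.93.
∂Q_1/∂P_2 = -2.
ε = (∂Q_1/∂P_2)(P_2/Q_1) = -2 × (37.94/828.93) ≈ -0.09.

-0.09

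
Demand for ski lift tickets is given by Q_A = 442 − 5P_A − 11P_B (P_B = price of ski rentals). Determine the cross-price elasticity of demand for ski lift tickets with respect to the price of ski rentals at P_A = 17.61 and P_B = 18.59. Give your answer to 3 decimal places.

-1.368

At P_A = 17.61 and P_B = 18.59: Q_A = 149.46.
∂Q_A/∂P_B = -11.
ε = (∂Q_A/∂P_B)(P_B/Q_A) = -11 × (18.59/149.46) ≈ -1.368.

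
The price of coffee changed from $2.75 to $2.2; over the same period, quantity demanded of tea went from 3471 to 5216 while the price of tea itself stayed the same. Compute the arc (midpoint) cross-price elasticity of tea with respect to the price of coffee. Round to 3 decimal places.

-1.808

ΔQ_A = 5216 − 3471 = 1745; ΔP_B = 2.2 − 2.75 = -0.55.
Midpoints: Q̄_A = 4343.5, P̄_B = 2.48.
ε = (ΔQ_A/Q̄_A)/(ΔP_B/P̄_B) = (1745/4343.5)/(-0.55/2.48) ≈ -1.808.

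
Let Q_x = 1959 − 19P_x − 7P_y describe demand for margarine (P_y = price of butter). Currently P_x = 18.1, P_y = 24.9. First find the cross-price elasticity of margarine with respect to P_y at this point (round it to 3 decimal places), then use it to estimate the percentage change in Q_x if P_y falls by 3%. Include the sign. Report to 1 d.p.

0.4%

At P_x = 18.1, P_y = 24.9: Q_x = 1440.8.
∂Q_x/∂P_y = -7.
ε = (∂Q_x/∂P_y)(P_y/Q_x) = -7.0000 × 24.9/1440.8 ≈ -0.121.
%ΔQ_x ≈ ε × %ΔP_y = -0.121 × (-3%) = 0.4%.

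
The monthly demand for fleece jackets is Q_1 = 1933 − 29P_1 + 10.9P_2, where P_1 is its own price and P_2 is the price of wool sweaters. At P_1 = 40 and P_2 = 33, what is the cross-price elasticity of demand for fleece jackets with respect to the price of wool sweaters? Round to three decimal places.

At P_1 = 40 and P_2 = 33: Q_1 = 1132.7.
∂Q_1/∂P_2 = 10.9.
ε = (∂Q_1/∂P_2)(P_2/Q_1) = 10.9 × (33/1132.7) ≈ 0.318.

0.318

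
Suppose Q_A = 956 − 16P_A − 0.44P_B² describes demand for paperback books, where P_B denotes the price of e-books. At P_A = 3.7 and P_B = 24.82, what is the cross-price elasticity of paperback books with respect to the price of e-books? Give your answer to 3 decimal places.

At P_A = 3.7 and P_B = 24.82: Q_A = 625.746.
∂Q_A/∂P_B = -0.88P_B = -0.88(24.82) = -21.8416.
ε = (∂Q_A/∂P_B)(P_B/Q_A) = -21.8416 × (24.82/625.746) ≈ -0.866.
ε < 0: complements.

-0.866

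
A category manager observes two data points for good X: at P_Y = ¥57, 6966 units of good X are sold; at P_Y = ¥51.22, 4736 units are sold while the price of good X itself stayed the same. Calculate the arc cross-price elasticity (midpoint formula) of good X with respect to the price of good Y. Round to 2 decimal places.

3.57

ΔQ_X = 4736 − 6966 = -2230; ΔP_Y = 51.22 − 57 = -5.78.
Midpoints: Q̄_X = 5851.0, P̄_Y = 54.11.
ε = (ΔQ_X/Q̄_X)/(ΔP_Y/P̄_Y) = (-2230/5851.0)/(-5.78/54.11) ≈ 3.57.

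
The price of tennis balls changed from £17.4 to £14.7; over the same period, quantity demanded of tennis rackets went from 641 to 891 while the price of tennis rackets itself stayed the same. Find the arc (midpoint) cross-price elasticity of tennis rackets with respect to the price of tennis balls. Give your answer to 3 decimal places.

ΔQ_A = 891 − 641 = 250; ΔP_B = 14.7 − 17.4 = -2.7.
Midpoints: Q̄_A = 766.0, P̄_B = 16.05.
ε = (ΔQ_A/Q̄_A)/(ΔP_B/P̄_B) = (250/766.0)/(-2.7/16.05) ≈ -1.940.
ε < 0: tennis rackets and tennis balls are complements.

-1.940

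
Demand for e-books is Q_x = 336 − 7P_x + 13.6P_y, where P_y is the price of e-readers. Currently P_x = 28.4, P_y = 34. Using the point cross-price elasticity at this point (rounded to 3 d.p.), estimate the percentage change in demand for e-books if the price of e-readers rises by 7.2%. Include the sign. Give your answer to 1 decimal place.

5.6%

At P_x = 28.4, P_y = 34: Q_x = 599.6.
∂Q_x/∂P_y = 13.6.
ε = (∂Q_x/∂P_y)(P_y/Q_x) = 13.6000 × 34/599.6 ≈ 0.771.
%ΔQ_x ≈ ε × %ΔP_y = 0.771 × (7.2%) = 5.6%.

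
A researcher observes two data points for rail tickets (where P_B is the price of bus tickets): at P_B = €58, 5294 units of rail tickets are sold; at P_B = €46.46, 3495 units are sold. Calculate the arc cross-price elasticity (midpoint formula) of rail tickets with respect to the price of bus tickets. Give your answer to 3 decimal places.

1.853

ΔQ_A = 3495 − 5294 = -1799; ΔP_B = 46.46 − 58 = -11.54.
Midpoints: Q̄_A = 4394.5, P̄_B = 52.23.
ε = (ΔQ_A/Q̄_A)/(ΔP_B/P̄_B) = (-1799/4394.5)/(-11.54/52.23) ≈ 1.853.
ε > 0: rail tickets and bus tickets are substitutes.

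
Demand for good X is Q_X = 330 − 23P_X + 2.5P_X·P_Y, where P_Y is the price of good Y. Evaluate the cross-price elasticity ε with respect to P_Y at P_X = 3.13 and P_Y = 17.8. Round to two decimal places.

At P_X = 3.13 and P_Y = 17.8: Q_X = 397.295.
∂Q_X/∂P_Y = 2.5P_X = 2.5(3.13) = 7.8250.
ε = (∂Q_X/∂P_Y)(P_Y/Q_X) = 7.8250 × (17.8/397.295) ≈ 0.35.
ε > 0: substitutes.

0.35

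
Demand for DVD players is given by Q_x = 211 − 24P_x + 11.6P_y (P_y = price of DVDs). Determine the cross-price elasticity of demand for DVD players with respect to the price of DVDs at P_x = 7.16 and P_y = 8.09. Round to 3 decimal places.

At P_x = 7.16 and P_y = 8.09: Q_x = 133.004.
∂Q_x/∂P_y = 11.6.
ε = (∂Q_x/∂P_y)(P_y/Q_x) = 11.6 × (8.09/133.004) ≈ 0.706.
Since ε > 0, DVD players and DVDs are substitutes.

0.706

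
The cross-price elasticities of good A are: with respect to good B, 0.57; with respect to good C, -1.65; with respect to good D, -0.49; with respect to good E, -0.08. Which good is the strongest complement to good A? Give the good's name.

good C

Complements have ε < 0. The most negative value is -1.65 (good C).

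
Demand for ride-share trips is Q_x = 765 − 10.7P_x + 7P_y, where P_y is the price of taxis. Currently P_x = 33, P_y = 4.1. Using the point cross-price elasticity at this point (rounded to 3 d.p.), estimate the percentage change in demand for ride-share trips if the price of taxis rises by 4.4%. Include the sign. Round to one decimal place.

0.3%

At P_x = 33, P_y = 4.1: Q_x = 440.6.
∂Q_x/∂P_y = 7.
ε = (∂Q_x/∂P_y)(P_y/Q_x) = 7.0000 × 4.1/440.6 ≈ 0.065.
%ΔQ_x ≈ ε × %ΔP_y = 0.065 × (4.4%) = 0.3%.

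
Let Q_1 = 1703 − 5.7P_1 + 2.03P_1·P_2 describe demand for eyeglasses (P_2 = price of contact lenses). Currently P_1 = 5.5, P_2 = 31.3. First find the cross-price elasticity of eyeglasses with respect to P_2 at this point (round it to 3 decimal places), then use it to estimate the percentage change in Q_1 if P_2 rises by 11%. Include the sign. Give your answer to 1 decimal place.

At P_1 = 5.5, P_2 = 31.3: Q_1 = 2021.115.
∂Q_1/∂P_2 = 2.03P_1 = 11.1650.
ε = (∂Q_1/∂P_2)(P_2/Q_1) = 11.1650 × 31.3/2021.115 ≈ 0.173.
%ΔQ_1 ≈ ε × %ΔP_2 = 0.173 × (11%) = 1.9%.

1.9%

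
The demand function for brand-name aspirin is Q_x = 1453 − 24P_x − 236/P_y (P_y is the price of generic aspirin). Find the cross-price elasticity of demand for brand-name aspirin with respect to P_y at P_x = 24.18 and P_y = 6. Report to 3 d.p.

0.047

At P_x = 24.18 and P_y = 6: Q_x = 833.347.
∂Q_x/∂P_y = 236/P_y² = 6.5556.
ε = (∂Q_x/∂P_y)(P_y/Q_x) = 6.5556 × (6/833.347) ≈ 0.047.
ε > 0: substitutes.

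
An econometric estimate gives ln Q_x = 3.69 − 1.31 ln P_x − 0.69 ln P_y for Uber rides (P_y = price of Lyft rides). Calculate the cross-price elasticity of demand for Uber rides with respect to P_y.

In a log-linear (constant-elasticity) demand function, the coefficient on ln P_y is the cross-price elasticity.
ε = -0.69. Negative, so Uber rides and Lyft rides are complements.

-0.69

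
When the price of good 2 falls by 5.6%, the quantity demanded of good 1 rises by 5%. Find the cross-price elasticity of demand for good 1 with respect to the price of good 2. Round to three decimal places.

ε = (%ΔQ of good 1) / (%ΔP of good 2) = (5%) / (-5.6%) ≈ -0.893.

-0.893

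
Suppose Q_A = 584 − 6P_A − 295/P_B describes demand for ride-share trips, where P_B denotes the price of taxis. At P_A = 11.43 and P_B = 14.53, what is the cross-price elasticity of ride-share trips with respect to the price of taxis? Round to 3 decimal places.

At P_A = 11.43 and P_B = 14.53: Q_A = 495.117.
∂Q_A/∂P_B = 295/P_B² = 1.3973.
ε = (∂Q_A/∂P_B)(P_B/Q_A) = 1.3973 × (14.53/495.117) ≈ 0.041.
ε > 0: substitutes.

0.041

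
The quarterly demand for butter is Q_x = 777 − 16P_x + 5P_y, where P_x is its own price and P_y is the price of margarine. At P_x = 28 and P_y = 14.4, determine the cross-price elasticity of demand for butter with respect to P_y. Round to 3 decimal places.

0.180

At P_x = 28 and P_y = 14.4: Q_x = 401.
∂Q_x/∂P_y = 5.
ε = (∂Q_x/∂P_y)(P_y/Q_x) = 5 × (14.4/401) ≈ 0.180.
Since ε > 0, butter and margarine are substitutes.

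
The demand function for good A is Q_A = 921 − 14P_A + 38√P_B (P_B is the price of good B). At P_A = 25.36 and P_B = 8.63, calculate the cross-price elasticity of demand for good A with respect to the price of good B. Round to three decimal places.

At P_A = 25.36 and P_B = 8.63: Q_A = 677.592.
∂Q_A/∂P_B = 38/(2√P_B) = 38/(2√8.63) = 6.4677.
ε = (∂Q_A/∂P_B)(P_B/Q_A) = 6.4677 × (8.63/677.592) ≈ 0.082.

0.082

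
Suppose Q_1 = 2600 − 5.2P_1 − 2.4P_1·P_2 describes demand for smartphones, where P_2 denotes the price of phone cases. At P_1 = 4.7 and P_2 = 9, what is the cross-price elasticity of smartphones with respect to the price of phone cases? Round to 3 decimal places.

At P_1 = 4.7 and P_2 = 9: Q_1 = 2474.04.
∂Q_1/∂P_2 = -2.4P_1 = -2.4(4.7) = -11.2800.
ε = (∂Q_1/∂P_2)(P_2/Q_1) = -11.2800 × (9/2474.04) ≈ -0.041.

-0.041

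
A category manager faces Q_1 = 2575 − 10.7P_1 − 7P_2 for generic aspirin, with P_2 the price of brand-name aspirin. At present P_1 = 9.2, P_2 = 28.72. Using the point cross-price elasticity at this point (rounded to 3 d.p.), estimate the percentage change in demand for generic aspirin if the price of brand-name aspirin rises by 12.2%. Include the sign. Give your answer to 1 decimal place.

-1.1%

At P_1 = 9.2, P_2 = 28.72: Q_1 = 2275.52.
∂Q_1/∂P_2 = -7.
ε = (∂Q_1/∂P_2)(P_2/Q_1) = -7.0000 × 28.72/2275.52 ≈ -0.088.
%ΔQ_1 ≈ ε × %ΔP_2 = -0.088 × (12.2%) = -1.1%.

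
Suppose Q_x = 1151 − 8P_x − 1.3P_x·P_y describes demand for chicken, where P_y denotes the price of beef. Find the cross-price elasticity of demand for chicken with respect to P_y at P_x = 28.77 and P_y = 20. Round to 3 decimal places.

-4.328

At P_x = 28.77 and P_y = 20: Q_x = 172.82.
∂Q_x/∂P_y = -1.3P_x = -1.3(28.77) = -37.4010.
ε = (∂Q_x/∂P_y)(P_y/Q_x) = -37.4010 × (20/172.82) ≈ -4.328.
ε < 0: complements.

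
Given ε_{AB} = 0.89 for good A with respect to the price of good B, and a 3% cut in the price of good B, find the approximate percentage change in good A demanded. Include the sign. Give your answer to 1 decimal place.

%ΔQ ≈ ε × %ΔP of good B = 0.89 × (-3%) = -2.7%.

-2.7%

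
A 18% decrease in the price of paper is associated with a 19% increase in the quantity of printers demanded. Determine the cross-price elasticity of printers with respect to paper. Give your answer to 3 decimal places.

-1.056

ε = (%ΔQ of printers) / (%ΔP of paper) = (19%) / (-18%) ≈ -1.056.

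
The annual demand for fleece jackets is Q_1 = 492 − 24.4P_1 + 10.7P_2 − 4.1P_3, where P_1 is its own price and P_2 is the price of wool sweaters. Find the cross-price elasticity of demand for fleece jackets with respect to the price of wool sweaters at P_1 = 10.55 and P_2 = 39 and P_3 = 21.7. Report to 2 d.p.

0.74

At P_1 = 10.55 and P_2 = 39 and P_3 = 21.7: Q_1 = 562.91.
∂Q_1/∂P_2 = 10.7.
ε = (∂Q_1/∂P_2)(P_2/Q_1) = 10.7 × (39/562.91) ≈ 0.74.
Since ε > 0, fleece jackets and wool sweaters are substitutes.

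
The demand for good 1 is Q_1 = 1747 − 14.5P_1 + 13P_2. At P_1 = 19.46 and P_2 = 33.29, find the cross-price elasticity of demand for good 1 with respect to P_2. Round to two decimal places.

0.23

At P_1 = 19.46 and P_2 = 33.29: Q_1 = 1897.6.
∂Q_1/∂P_2 = 13.
ε = (∂Q_1/∂P_2)(P_2/Q_1) = 13 × (33.29/1897.6) ≈ 0.23.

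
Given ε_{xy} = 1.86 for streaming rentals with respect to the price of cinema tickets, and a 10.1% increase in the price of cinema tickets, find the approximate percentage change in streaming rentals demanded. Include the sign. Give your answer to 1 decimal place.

18.8%

%ΔQ ≈ ε × %ΔP of cinema tickets = 1.86 × (10.1%) = 18.8%.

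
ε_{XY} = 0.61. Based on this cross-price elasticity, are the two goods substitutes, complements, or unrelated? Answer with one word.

substitutes

ε = 0.61 > 0, so a higher price of good Y raises demand for good X: substitutes.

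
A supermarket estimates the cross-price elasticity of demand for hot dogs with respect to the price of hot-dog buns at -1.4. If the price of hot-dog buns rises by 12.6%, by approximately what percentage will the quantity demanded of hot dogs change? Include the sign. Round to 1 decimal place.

%ΔQ ≈ ε × %ΔP of hot-dog buns = -1.4 × (12.6%) = -17.6%.
Demand for hot dogs falls by about 17.6%.

-17.6%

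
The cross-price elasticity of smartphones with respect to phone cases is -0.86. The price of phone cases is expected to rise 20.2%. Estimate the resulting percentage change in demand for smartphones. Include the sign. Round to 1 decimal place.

-17.4%

%ΔQ ≈ ε × %ΔP of phone cases = -0.86 × (20.2%) = -17.4%.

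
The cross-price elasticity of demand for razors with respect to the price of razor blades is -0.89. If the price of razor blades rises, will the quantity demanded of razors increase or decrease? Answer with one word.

ε < 0 and the price of razor blades rises, so the quantity of razors moves in the opposite direction: it decreases.

decrease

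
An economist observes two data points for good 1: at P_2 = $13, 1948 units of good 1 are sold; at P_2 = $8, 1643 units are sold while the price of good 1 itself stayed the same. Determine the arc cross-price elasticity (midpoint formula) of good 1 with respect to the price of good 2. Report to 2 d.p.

0.36

ΔQ_1 = 1643 − 1948 = -305; ΔP_2 = 8 − 13 = -5.
Midpoints: Q̄_1 = 1795.5, P̄_2 = 10.50.
ε = (ΔQ_1/Q̄_1)/(ΔP_2/P̄_2) = (-305/1795.5)/(-5/10.50) ≈ 0.36.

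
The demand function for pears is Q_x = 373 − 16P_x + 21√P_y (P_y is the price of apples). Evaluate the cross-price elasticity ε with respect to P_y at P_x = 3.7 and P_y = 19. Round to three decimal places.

0.113

At P_x = 3.7 and P_y = 19: Q_x = 405.337.
∂Q_x/∂P_y = 21/(2√P_y) = 21/(2√19) = 2.4089.
ε = (∂Q_x/∂P_y)(P_y/Q_x) = 2.4089 × (19/405.337) ≈ 0.113.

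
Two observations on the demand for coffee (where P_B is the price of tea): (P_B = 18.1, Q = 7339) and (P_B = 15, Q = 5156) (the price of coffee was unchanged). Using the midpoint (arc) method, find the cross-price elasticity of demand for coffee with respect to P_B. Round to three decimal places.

ΔQ_A = 5156 − 7339 = -2183; ΔP_B = 15 − 18.1 = -3.1.
Midpoints: Q̄_A = 6247.5, P̄_B = 16.55.
ε = (ΔQ_A/Q̄_A)/(ΔP_B/P̄_B) = (-2183/6247.5)/(-3.1/16.55) ≈ 1.865.
ε > 0: coffee and tea are substitutes.

1.865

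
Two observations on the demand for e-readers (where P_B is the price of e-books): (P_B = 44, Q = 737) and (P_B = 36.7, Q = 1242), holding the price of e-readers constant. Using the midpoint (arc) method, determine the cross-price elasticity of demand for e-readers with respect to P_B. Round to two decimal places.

-2.82

ΔQ_A = 1242 − 737 = 505; ΔP_B = 36.7 − 44 = -7.3.
Midpoints: Q̄_A = 989.5, P̄_B = 40.35.
ε = (ΔQ_A/Q̄_A)/(ΔP_B/P̄_B) = (505/989.5)/(-7.3/40.35) ≈ -2.82.
ε < 0: e-readers and e-books are complements.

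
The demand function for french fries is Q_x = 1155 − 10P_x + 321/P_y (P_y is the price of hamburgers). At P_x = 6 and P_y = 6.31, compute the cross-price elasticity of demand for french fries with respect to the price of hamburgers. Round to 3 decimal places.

-0.044

At P_x = 6 and P_y = 6.31: Q_x = 1145.872.
∂Q_x/∂P_y = −321/P_y² = -8.0621.
ε = (∂Q_x/∂P_y)(P_y/Q_x) = -8.0621 × (6.31/1145.872) ≈ -0.044.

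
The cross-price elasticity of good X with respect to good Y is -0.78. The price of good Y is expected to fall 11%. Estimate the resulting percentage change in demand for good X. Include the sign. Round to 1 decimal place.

8.6%

%ΔQ ≈ ε × %ΔP of good Y = -0.78 × (-11%) = 8.6%.
Demand for good X rises by about 8.6%.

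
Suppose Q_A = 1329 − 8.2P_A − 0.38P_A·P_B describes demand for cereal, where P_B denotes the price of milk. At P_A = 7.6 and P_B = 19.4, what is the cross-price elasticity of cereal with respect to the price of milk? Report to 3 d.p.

At P_A = 7.6 and P_B = 19.4: Q_A = 1210.653.
∂Q_A/∂P_B = -0.38P_A = -0.38(7.6) = -2.8880.
ε = (∂Q_A/∂P_B)(P_B/Q_A) = -2.8880 × (19.4/1210.653) ≈ -0.046.
ε < 0: complements.

-0.046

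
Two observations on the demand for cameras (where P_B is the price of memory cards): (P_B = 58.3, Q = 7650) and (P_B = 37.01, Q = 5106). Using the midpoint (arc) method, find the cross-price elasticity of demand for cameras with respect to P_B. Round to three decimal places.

0.893

ΔQ_A = 5106 − 7650 = -2544; ΔP_B = 37.01 − 58.3 = -21.29.
Midpoints: Q̄_A = 6378.0, P̄_B = 47.66.
ε = (ΔQ_A/Q̄_A)/(ΔP_B/P̄_B) = (-2544/6378.0)/(-21.29/47.66) ≈ 0.893.
ε > 0: cameras and memory cards are substitutes.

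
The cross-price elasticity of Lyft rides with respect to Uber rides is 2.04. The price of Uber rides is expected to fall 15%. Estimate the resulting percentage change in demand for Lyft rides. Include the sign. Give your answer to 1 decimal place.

%ΔQ ≈ ε × %ΔP of Uber rides = 2.04 × (-15%) = -30.6%.

-30.6%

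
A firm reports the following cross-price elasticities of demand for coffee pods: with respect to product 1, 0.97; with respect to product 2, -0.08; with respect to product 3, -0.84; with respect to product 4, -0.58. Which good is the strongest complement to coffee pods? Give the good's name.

product 3

Complements have ε < 0. The most negative value is -0.84 (product 3).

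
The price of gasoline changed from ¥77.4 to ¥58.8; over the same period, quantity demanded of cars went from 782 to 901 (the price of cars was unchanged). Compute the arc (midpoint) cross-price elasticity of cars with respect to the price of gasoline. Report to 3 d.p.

ΔQ_A = 901 − 782 = 119; ΔP_B = 58.8 − 77.4 = -18.6.
Midpoints: Q̄_A = 841.5, P̄_B = 68.10.
ε = (ΔQ_A/Q̄_A)/(ΔP_B/P̄_B) = (119/841.5)/(-18.6/68.10) ≈ -0.518.

-0.518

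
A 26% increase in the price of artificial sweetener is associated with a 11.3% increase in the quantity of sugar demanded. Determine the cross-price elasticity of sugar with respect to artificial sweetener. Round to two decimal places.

0.43

ε = (%ΔQ of sugar) / (%ΔP of artificial sweetener) = (11.3%) / (26%) ≈ 0.43.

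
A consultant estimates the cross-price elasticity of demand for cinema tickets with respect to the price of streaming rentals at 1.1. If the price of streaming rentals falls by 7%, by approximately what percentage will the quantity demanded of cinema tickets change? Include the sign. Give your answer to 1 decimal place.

%ΔQ ≈ ε × %ΔP of streaming rentals = 1.1 × (-7%) = -7.7%.

-7.7%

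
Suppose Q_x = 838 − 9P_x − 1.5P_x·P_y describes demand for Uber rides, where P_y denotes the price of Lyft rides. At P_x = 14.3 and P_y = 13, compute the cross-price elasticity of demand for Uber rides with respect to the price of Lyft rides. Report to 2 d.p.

-0.65

At P_x = 14.3 and P_y = 13: Q_x = 430.45.
∂Q_x/∂P_y = -1.5P_x = -1.5(14.3) = -21.4500.
ε = (∂Q_x/∂P_y)(P_y/Q_x) = -21.4500 × (13/430.45) ≈ -0.65.
ε < 0: complements.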